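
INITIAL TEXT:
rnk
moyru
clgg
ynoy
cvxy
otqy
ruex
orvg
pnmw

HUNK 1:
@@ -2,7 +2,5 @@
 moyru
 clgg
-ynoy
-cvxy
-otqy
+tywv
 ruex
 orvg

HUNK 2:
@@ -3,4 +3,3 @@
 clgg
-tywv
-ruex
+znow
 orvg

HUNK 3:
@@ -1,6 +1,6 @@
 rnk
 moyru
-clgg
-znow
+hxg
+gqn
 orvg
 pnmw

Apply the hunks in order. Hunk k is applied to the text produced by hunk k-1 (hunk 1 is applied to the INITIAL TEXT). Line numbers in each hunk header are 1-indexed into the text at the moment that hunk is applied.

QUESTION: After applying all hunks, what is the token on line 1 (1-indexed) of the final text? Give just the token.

Answer: rnk

Derivation:
Hunk 1: at line 2 remove [ynoy,cvxy,otqy] add [tywv] -> 7 lines: rnk moyru clgg tywv ruex orvg pnmw
Hunk 2: at line 3 remove [tywv,ruex] add [znow] -> 6 lines: rnk moyru clgg znow orvg pnmw
Hunk 3: at line 1 remove [clgg,znow] add [hxg,gqn] -> 6 lines: rnk moyru hxg gqn orvg pnmw
Final line 1: rnk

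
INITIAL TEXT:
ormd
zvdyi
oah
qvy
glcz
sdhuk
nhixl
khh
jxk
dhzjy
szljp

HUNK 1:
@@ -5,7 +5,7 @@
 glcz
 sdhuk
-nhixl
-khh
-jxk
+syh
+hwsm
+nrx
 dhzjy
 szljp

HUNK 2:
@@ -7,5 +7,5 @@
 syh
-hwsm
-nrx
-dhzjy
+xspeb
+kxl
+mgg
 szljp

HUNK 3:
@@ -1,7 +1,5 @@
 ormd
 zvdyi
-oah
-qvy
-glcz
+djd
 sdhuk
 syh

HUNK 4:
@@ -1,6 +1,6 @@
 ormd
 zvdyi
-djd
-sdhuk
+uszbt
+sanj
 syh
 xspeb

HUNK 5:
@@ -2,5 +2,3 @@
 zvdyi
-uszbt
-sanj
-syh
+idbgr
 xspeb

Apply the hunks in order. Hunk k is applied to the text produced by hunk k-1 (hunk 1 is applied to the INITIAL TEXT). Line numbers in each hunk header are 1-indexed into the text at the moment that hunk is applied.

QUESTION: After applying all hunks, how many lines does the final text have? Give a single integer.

Answer: 7

Derivation:
Hunk 1: at line 5 remove [nhixl,khh,jxk] add [syh,hwsm,nrx] -> 11 lines: ormd zvdyi oah qvy glcz sdhuk syh hwsm nrx dhzjy szljp
Hunk 2: at line 7 remove [hwsm,nrx,dhzjy] add [xspeb,kxl,mgg] -> 11 lines: ormd zvdyi oah qvy glcz sdhuk syh xspeb kxl mgg szljp
Hunk 3: at line 1 remove [oah,qvy,glcz] add [djd] -> 9 lines: ormd zvdyi djd sdhuk syh xspeb kxl mgg szljp
Hunk 4: at line 1 remove [djd,sdhuk] add [uszbt,sanj] -> 9 lines: ormd zvdyi uszbt sanj syh xspeb kxl mgg szljp
Hunk 5: at line 2 remove [uszbt,sanj,syh] add [idbgr] -> 7 lines: ormd zvdyi idbgr xspeb kxl mgg szljp
Final line count: 7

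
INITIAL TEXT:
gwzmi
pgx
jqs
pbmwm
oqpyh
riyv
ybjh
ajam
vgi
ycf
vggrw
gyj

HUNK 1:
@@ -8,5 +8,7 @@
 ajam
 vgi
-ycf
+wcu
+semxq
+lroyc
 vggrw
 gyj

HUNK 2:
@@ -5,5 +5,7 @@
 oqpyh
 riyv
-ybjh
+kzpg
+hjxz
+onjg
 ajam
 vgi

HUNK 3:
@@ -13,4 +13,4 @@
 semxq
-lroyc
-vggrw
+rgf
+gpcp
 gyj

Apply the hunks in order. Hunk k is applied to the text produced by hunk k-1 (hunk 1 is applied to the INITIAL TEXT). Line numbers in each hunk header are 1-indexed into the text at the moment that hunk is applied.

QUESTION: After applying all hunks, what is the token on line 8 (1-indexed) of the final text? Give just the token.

Hunk 1: at line 8 remove [ycf] add [wcu,semxq,lroyc] -> 14 lines: gwzmi pgx jqs pbmwm oqpyh riyv ybjh ajam vgi wcu semxq lroyc vggrw gyj
Hunk 2: at line 5 remove [ybjh] add [kzpg,hjxz,onjg] -> 16 lines: gwzmi pgx jqs pbmwm oqpyh riyv kzpg hjxz onjg ajam vgi wcu semxq lroyc vggrw gyj
Hunk 3: at line 13 remove [lroyc,vggrw] add [rgf,gpcp] -> 16 lines: gwzmi pgx jqs pbmwm oqpyh riyv kzpg hjxz onjg ajam vgi wcu semxq rgf gpcp gyj
Final line 8: hjxz

Answer: hjxz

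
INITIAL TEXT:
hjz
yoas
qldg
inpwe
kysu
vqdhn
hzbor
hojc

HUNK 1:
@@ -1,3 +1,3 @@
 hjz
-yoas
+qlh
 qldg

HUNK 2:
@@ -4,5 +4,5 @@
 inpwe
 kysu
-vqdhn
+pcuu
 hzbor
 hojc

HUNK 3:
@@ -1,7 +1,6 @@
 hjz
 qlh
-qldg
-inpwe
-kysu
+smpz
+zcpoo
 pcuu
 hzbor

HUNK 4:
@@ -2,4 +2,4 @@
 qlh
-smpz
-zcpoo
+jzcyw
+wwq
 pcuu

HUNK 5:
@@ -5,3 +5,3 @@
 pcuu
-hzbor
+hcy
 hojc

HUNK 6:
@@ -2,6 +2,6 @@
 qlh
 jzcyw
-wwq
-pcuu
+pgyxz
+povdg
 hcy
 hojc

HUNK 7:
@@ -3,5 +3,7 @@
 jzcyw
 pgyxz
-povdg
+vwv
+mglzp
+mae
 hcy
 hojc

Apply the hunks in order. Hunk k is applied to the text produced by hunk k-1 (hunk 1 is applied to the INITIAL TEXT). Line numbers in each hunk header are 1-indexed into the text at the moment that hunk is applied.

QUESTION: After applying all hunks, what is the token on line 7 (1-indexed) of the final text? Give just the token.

Answer: mae

Derivation:
Hunk 1: at line 1 remove [yoas] add [qlh] -> 8 lines: hjz qlh qldg inpwe kysu vqdhn hzbor hojc
Hunk 2: at line 4 remove [vqdhn] add [pcuu] -> 8 lines: hjz qlh qldg inpwe kysu pcuu hzbor hojc
Hunk 3: at line 1 remove [qldg,inpwe,kysu] add [smpz,zcpoo] -> 7 lines: hjz qlh smpz zcpoo pcuu hzbor hojc
Hunk 4: at line 2 remove [smpz,zcpoo] add [jzcyw,wwq] -> 7 lines: hjz qlh jzcyw wwq pcuu hzbor hojc
Hunk 5: at line 5 remove [hzbor] add [hcy] -> 7 lines: hjz qlh jzcyw wwq pcuu hcy hojc
Hunk 6: at line 2 remove [wwq,pcuu] add [pgyxz,povdg] -> 7 lines: hjz qlh jzcyw pgyxz povdg hcy hojc
Hunk 7: at line 3 remove [povdg] add [vwv,mglzp,mae] -> 9 lines: hjz qlh jzcyw pgyxz vwv mglzp mae hcy hojc
Final line 7: mae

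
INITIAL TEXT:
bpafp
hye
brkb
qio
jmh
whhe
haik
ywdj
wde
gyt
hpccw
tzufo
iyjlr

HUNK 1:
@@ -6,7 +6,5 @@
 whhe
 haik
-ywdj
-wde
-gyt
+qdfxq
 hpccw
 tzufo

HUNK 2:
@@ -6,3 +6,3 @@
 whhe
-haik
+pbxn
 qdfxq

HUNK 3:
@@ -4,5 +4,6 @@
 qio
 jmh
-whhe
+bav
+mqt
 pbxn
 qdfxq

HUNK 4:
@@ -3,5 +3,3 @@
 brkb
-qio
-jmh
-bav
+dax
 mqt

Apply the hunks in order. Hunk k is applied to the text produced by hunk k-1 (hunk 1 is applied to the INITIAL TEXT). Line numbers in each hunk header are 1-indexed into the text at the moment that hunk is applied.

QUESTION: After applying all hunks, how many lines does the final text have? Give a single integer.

Hunk 1: at line 6 remove [ywdj,wde,gyt] add [qdfxq] -> 11 lines: bpafp hye brkb qio jmh whhe haik qdfxq hpccw tzufo iyjlr
Hunk 2: at line 6 remove [haik] add [pbxn] -> 11 lines: bpafp hye brkb qio jmh whhe pbxn qdfxq hpccw tzufo iyjlr
Hunk 3: at line 4 remove [whhe] add [bav,mqt] -> 12 lines: bpafp hye brkb qio jmh bav mqt pbxn qdfxq hpccw tzufo iyjlr
Hunk 4: at line 3 remove [qio,jmh,bav] add [dax] -> 10 lines: bpafp hye brkb dax mqt pbxn qdfxq hpccw tzufo iyjlr
Final line count: 10

Answer: 10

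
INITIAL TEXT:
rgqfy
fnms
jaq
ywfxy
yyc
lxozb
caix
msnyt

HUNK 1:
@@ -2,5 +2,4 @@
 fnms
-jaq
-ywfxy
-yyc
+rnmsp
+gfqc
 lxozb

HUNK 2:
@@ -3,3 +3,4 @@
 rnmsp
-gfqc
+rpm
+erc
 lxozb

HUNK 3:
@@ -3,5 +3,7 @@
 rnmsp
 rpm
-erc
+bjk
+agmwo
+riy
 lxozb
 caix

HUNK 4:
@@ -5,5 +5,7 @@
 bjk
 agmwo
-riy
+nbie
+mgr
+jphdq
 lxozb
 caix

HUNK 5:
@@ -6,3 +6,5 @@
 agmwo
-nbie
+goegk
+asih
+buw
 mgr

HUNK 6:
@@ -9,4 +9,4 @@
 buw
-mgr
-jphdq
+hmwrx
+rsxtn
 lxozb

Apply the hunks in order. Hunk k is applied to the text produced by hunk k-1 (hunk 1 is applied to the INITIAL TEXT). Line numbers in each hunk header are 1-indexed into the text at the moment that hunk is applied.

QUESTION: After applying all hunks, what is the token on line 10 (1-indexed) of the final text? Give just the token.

Hunk 1: at line 2 remove [jaq,ywfxy,yyc] add [rnmsp,gfqc] -> 7 lines: rgqfy fnms rnmsp gfqc lxozb caix msnyt
Hunk 2: at line 3 remove [gfqc] add [rpm,erc] -> 8 lines: rgqfy fnms rnmsp rpm erc lxozb caix msnyt
Hunk 3: at line 3 remove [erc] add [bjk,agmwo,riy] -> 10 lines: rgqfy fnms rnmsp rpm bjk agmwo riy lxozb caix msnyt
Hunk 4: at line 5 remove [riy] add [nbie,mgr,jphdq] -> 12 lines: rgqfy fnms rnmsp rpm bjk agmwo nbie mgr jphdq lxozb caix msnyt
Hunk 5: at line 6 remove [nbie] add [goegk,asih,buw] -> 14 lines: rgqfy fnms rnmsp rpm bjk agmwo goegk asih buw mgr jphdq lxozb caix msnyt
Hunk 6: at line 9 remove [mgr,jphdq] add [hmwrx,rsxtn] -> 14 lines: rgqfy fnms rnmsp rpm bjk agmwo goegk asih buw hmwrx rsxtn lxozb caix msnyt
Final line 10: hmwrx

Answer: hmwrx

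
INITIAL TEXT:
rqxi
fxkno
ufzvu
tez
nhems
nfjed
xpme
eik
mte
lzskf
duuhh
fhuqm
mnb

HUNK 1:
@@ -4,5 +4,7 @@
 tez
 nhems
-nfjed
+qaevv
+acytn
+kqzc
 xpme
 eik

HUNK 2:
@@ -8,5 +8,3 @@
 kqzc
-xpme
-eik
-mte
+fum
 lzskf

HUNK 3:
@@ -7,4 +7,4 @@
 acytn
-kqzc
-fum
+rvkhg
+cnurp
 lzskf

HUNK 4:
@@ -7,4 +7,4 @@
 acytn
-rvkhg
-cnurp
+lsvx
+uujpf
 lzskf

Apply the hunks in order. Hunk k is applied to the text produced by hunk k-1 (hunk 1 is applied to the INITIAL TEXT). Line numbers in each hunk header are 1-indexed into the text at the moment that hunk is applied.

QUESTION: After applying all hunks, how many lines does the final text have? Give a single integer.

Answer: 13

Derivation:
Hunk 1: at line 4 remove [nfjed] add [qaevv,acytn,kqzc] -> 15 lines: rqxi fxkno ufzvu tez nhems qaevv acytn kqzc xpme eik mte lzskf duuhh fhuqm mnb
Hunk 2: at line 8 remove [xpme,eik,mte] add [fum] -> 13 lines: rqxi fxkno ufzvu tez nhems qaevv acytn kqzc fum lzskf duuhh fhuqm mnb
Hunk 3: at line 7 remove [kqzc,fum] add [rvkhg,cnurp] -> 13 lines: rqxi fxkno ufzvu tez nhems qaevv acytn rvkhg cnurp lzskf duuhh fhuqm mnb
Hunk 4: at line 7 remove [rvkhg,cnurp] add [lsvx,uujpf] -> 13 lines: rqxi fxkno ufzvu tez nhems qaevv acytn lsvx uujpf lzskf duuhh fhuqm mnb
Final line count: 13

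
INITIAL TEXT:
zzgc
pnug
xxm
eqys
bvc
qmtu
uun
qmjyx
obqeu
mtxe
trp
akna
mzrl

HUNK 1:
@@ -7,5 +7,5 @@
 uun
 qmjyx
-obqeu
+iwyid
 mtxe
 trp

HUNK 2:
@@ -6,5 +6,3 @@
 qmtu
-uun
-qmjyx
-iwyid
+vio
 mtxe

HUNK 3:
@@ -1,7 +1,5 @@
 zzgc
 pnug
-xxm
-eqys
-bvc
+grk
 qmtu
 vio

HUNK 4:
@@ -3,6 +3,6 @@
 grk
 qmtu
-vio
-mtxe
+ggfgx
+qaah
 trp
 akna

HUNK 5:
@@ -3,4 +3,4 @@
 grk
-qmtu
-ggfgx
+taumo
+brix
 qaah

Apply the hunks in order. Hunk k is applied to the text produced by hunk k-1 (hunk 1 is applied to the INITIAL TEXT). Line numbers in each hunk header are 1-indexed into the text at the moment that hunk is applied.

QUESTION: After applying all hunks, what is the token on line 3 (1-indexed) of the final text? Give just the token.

Answer: grk

Derivation:
Hunk 1: at line 7 remove [obqeu] add [iwyid] -> 13 lines: zzgc pnug xxm eqys bvc qmtu uun qmjyx iwyid mtxe trp akna mzrl
Hunk 2: at line 6 remove [uun,qmjyx,iwyid] add [vio] -> 11 lines: zzgc pnug xxm eqys bvc qmtu vio mtxe trp akna mzrl
Hunk 3: at line 1 remove [xxm,eqys,bvc] add [grk] -> 9 lines: zzgc pnug grk qmtu vio mtxe trp akna mzrl
Hunk 4: at line 3 remove [vio,mtxe] add [ggfgx,qaah] -> 9 lines: zzgc pnug grk qmtu ggfgx qaah trp akna mzrl
Hunk 5: at line 3 remove [qmtu,ggfgx] add [taumo,brix] -> 9 lines: zzgc pnug grk taumo brix qaah trp akna mzrl
Final line 3: grk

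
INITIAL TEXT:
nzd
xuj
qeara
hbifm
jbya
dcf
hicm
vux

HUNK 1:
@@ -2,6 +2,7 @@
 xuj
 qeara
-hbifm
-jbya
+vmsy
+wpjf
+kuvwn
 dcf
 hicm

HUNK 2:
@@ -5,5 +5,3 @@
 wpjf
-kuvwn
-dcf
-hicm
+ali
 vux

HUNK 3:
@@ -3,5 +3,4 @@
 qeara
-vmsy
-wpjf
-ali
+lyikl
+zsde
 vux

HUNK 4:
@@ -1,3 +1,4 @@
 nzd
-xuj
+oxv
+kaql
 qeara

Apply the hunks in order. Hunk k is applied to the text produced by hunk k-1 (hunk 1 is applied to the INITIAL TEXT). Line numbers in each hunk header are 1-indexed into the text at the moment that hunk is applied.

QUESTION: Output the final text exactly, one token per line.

Hunk 1: at line 2 remove [hbifm,jbya] add [vmsy,wpjf,kuvwn] -> 9 lines: nzd xuj qeara vmsy wpjf kuvwn dcf hicm vux
Hunk 2: at line 5 remove [kuvwn,dcf,hicm] add [ali] -> 7 lines: nzd xuj qeara vmsy wpjf ali vux
Hunk 3: at line 3 remove [vmsy,wpjf,ali] add [lyikl,zsde] -> 6 lines: nzd xuj qeara lyikl zsde vux
Hunk 4: at line 1 remove [xuj] add [oxv,kaql] -> 7 lines: nzd oxv kaql qeara lyikl zsde vux

Answer: nzd
oxv
kaql
qeara
lyikl
zsde
vux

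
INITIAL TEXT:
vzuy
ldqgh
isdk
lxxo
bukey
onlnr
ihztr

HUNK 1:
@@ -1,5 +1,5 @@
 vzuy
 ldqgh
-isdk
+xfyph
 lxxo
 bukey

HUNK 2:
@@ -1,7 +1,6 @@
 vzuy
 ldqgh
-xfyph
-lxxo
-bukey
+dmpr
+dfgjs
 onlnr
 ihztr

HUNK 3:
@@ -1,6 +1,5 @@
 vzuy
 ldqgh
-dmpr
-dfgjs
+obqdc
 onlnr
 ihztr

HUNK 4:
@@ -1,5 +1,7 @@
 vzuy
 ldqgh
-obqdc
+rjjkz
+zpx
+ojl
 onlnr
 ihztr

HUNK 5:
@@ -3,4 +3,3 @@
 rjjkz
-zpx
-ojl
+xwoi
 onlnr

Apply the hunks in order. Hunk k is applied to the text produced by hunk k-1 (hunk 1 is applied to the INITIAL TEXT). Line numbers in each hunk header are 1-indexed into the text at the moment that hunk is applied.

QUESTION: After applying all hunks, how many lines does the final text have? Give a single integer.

Hunk 1: at line 1 remove [isdk] add [xfyph] -> 7 lines: vzuy ldqgh xfyph lxxo bukey onlnr ihztr
Hunk 2: at line 1 remove [xfyph,lxxo,bukey] add [dmpr,dfgjs] -> 6 lines: vzuy ldqgh dmpr dfgjs onlnr ihztr
Hunk 3: at line 1 remove [dmpr,dfgjs] add [obqdc] -> 5 lines: vzuy ldqgh obqdc onlnr ihztr
Hunk 4: at line 1 remove [obqdc] add [rjjkz,zpx,ojl] -> 7 lines: vzuy ldqgh rjjkz zpx ojl onlnr ihztr
Hunk 5: at line 3 remove [zpx,ojl] add [xwoi] -> 6 lines: vzuy ldqgh rjjkz xwoi onlnr ihztr
Final line count: 6

Answer: 6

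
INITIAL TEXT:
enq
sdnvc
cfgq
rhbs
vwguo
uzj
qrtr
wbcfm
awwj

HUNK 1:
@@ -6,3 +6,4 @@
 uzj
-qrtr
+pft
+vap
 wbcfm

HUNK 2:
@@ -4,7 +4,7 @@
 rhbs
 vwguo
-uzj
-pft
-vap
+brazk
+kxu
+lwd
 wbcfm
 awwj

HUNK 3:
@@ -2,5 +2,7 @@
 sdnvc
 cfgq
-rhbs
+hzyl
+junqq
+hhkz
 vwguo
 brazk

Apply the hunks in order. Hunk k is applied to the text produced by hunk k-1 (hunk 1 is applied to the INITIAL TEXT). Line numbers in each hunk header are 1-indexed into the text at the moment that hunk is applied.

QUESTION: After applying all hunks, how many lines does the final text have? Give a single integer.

Answer: 12

Derivation:
Hunk 1: at line 6 remove [qrtr] add [pft,vap] -> 10 lines: enq sdnvc cfgq rhbs vwguo uzj pft vap wbcfm awwj
Hunk 2: at line 4 remove [uzj,pft,vap] add [brazk,kxu,lwd] -> 10 lines: enq sdnvc cfgq rhbs vwguo brazk kxu lwd wbcfm awwj
Hunk 3: at line 2 remove [rhbs] add [hzyl,junqq,hhkz] -> 12 lines: enq sdnvc cfgq hzyl junqq hhkz vwguo brazk kxu lwd wbcfm awwj
Final line count: 12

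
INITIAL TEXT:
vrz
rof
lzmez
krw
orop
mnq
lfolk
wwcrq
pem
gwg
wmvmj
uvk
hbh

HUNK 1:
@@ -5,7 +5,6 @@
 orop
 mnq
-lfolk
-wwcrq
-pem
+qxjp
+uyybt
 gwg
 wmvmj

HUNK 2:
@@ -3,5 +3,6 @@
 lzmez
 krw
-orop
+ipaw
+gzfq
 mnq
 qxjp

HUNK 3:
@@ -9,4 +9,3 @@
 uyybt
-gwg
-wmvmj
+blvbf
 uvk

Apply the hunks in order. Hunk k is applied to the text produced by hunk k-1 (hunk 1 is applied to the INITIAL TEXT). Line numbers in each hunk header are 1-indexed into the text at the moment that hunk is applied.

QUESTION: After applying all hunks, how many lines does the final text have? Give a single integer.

Answer: 12

Derivation:
Hunk 1: at line 5 remove [lfolk,wwcrq,pem] add [qxjp,uyybt] -> 12 lines: vrz rof lzmez krw orop mnq qxjp uyybt gwg wmvmj uvk hbh
Hunk 2: at line 3 remove [orop] add [ipaw,gzfq] -> 13 lines: vrz rof lzmez krw ipaw gzfq mnq qxjp uyybt gwg wmvmj uvk hbh
Hunk 3: at line 9 remove [gwg,wmvmj] add [blvbf] -> 12 lines: vrz rof lzmez krw ipaw gzfq mnq qxjp uyybt blvbf uvk hbh
Final line count: 12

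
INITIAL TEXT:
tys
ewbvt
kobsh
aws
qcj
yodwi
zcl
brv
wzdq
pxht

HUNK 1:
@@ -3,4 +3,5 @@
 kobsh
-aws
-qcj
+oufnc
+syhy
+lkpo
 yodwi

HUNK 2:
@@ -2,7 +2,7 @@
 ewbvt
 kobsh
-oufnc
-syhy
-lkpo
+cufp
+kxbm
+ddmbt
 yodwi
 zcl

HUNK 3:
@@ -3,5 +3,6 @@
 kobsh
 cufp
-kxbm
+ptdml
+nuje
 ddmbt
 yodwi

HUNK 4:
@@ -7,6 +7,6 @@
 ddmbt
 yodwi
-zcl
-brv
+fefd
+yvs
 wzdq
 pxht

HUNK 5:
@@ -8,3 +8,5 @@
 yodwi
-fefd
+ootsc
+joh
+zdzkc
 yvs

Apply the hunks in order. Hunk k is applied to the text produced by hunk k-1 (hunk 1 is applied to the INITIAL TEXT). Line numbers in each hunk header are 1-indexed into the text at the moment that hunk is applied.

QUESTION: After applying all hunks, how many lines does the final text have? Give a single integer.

Hunk 1: at line 3 remove [aws,qcj] add [oufnc,syhy,lkpo] -> 11 lines: tys ewbvt kobsh oufnc syhy lkpo yodwi zcl brv wzdq pxht
Hunk 2: at line 2 remove [oufnc,syhy,lkpo] add [cufp,kxbm,ddmbt] -> 11 lines: tys ewbvt kobsh cufp kxbm ddmbt yodwi zcl brv wzdq pxht
Hunk 3: at line 3 remove [kxbm] add [ptdml,nuje] -> 12 lines: tys ewbvt kobsh cufp ptdml nuje ddmbt yodwi zcl brv wzdq pxht
Hunk 4: at line 7 remove [zcl,brv] add [fefd,yvs] -> 12 lines: tys ewbvt kobsh cufp ptdml nuje ddmbt yodwi fefd yvs wzdq pxht
Hunk 5: at line 8 remove [fefd] add [ootsc,joh,zdzkc] -> 14 lines: tys ewbvt kobsh cufp ptdml nuje ddmbt yodwi ootsc joh zdzkc yvs wzdq pxht
Final line count: 14

Answer: 14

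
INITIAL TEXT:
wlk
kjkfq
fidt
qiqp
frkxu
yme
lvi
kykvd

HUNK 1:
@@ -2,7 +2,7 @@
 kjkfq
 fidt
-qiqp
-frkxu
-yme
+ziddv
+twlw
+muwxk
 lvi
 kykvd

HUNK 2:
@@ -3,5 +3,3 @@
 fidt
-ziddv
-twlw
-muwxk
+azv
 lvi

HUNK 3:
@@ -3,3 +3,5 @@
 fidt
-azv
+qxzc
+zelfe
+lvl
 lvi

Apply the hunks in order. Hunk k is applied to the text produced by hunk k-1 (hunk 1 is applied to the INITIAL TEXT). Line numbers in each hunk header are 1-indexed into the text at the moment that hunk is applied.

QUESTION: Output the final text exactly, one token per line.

Hunk 1: at line 2 remove [qiqp,frkxu,yme] add [ziddv,twlw,muwxk] -> 8 lines: wlk kjkfq fidt ziddv twlw muwxk lvi kykvd
Hunk 2: at line 3 remove [ziddv,twlw,muwxk] add [azv] -> 6 lines: wlk kjkfq fidt azv lvi kykvd
Hunk 3: at line 3 remove [azv] add [qxzc,zelfe,lvl] -> 8 lines: wlk kjkfq fidt qxzc zelfe lvl lvi kykvd

Answer: wlk
kjkfq
fidt
qxzc
zelfe
lvl
lvi
kykvd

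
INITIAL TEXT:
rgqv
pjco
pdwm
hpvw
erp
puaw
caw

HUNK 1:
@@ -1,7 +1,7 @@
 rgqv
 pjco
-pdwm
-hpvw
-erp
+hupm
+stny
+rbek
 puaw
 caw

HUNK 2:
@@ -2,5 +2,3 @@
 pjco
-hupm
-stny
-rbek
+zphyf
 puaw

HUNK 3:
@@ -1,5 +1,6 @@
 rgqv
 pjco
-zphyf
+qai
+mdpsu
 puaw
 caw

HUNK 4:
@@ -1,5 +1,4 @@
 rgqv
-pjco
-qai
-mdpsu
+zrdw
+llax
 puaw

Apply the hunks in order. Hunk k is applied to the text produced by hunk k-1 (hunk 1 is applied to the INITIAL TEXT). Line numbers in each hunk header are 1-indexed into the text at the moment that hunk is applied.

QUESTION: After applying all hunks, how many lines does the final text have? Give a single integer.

Hunk 1: at line 1 remove [pdwm,hpvw,erp] add [hupm,stny,rbek] -> 7 lines: rgqv pjco hupm stny rbek puaw caw
Hunk 2: at line 2 remove [hupm,stny,rbek] add [zphyf] -> 5 lines: rgqv pjco zphyf puaw caw
Hunk 3: at line 1 remove [zphyf] add [qai,mdpsu] -> 6 lines: rgqv pjco qai mdpsu puaw caw
Hunk 4: at line 1 remove [pjco,qai,mdpsu] add [zrdw,llax] -> 5 lines: rgqv zrdw llax puaw caw
Final line count: 5

Answer: 5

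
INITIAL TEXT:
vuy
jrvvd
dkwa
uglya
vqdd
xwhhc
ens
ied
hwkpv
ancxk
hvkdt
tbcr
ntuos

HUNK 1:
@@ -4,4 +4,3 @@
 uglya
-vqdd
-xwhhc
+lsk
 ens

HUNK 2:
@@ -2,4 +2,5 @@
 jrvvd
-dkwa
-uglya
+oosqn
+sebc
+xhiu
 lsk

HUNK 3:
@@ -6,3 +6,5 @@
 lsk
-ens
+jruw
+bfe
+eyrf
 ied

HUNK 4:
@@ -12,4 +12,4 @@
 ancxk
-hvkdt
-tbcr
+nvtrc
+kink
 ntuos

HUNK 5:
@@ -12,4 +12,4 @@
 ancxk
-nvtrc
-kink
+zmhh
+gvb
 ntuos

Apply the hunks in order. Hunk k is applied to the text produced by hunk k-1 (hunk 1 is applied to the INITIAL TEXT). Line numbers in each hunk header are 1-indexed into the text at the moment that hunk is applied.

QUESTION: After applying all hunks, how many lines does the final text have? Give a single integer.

Answer: 15

Derivation:
Hunk 1: at line 4 remove [vqdd,xwhhc] add [lsk] -> 12 lines: vuy jrvvd dkwa uglya lsk ens ied hwkpv ancxk hvkdt tbcr ntuos
Hunk 2: at line 2 remove [dkwa,uglya] add [oosqn,sebc,xhiu] -> 13 lines: vuy jrvvd oosqn sebc xhiu lsk ens ied hwkpv ancxk hvkdt tbcr ntuos
Hunk 3: at line 6 remove [ens] add [jruw,bfe,eyrf] -> 15 lines: vuy jrvvd oosqn sebc xhiu lsk jruw bfe eyrf ied hwkpv ancxk hvkdt tbcr ntuos
Hunk 4: at line 12 remove [hvkdt,tbcr] add [nvtrc,kink] -> 15 lines: vuy jrvvd oosqn sebc xhiu lsk jruw bfe eyrf ied hwkpv ancxk nvtrc kink ntuos
Hunk 5: at line 12 remove [nvtrc,kink] add [zmhh,gvb] -> 15 lines: vuy jrvvd oosqn sebc xhiu lsk jruw bfe eyrf ied hwkpv ancxk zmhh gvb ntuos
Final line count: 15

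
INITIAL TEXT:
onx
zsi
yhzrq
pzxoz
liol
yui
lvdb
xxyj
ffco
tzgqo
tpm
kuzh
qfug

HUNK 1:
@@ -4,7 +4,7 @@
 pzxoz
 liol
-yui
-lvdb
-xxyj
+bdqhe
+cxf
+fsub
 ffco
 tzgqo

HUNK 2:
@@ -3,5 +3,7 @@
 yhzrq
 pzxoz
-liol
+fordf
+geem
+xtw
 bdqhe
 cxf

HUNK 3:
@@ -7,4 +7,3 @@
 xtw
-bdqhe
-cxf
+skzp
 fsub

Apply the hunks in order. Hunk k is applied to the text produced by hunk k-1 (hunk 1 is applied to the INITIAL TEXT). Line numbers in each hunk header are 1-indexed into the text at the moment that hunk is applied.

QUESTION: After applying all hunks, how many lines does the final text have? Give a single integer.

Hunk 1: at line 4 remove [yui,lvdb,xxyj] add [bdqhe,cxf,fsub] -> 13 lines: onx zsi yhzrq pzxoz liol bdqhe cxf fsub ffco tzgqo tpm kuzh qfug
Hunk 2: at line 3 remove [liol] add [fordf,geem,xtw] -> 15 lines: onx zsi yhzrq pzxoz fordf geem xtw bdqhe cxf fsub ffco tzgqo tpm kuzh qfug
Hunk 3: at line 7 remove [bdqhe,cxf] add [skzp] -> 14 lines: onx zsi yhzrq pzxoz fordf geem xtw skzp fsub ffco tzgqo tpm kuzh qfug
Final line count: 14

Answer: 14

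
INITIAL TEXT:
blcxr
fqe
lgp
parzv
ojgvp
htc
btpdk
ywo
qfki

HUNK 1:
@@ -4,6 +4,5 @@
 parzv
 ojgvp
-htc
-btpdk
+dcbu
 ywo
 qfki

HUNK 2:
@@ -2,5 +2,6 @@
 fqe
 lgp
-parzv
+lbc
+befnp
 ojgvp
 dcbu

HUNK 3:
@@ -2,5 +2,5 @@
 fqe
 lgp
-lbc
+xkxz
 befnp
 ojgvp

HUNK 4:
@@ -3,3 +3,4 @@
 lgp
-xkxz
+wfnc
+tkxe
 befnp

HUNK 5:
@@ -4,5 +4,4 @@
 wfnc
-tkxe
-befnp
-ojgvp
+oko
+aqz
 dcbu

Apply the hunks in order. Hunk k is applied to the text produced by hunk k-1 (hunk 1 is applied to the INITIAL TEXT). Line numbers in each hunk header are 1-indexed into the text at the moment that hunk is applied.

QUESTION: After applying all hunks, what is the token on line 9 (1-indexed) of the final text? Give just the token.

Answer: qfki

Derivation:
Hunk 1: at line 4 remove [htc,btpdk] add [dcbu] -> 8 lines: blcxr fqe lgp parzv ojgvp dcbu ywo qfki
Hunk 2: at line 2 remove [parzv] add [lbc,befnp] -> 9 lines: blcxr fqe lgp lbc befnp ojgvp dcbu ywo qfki
Hunk 3: at line 2 remove [lbc] add [xkxz] -> 9 lines: blcxr fqe lgp xkxz befnp ojgvp dcbu ywo qfki
Hunk 4: at line 3 remove [xkxz] add [wfnc,tkxe] -> 10 lines: blcxr fqe lgp wfnc tkxe befnp ojgvp dcbu ywo qfki
Hunk 5: at line 4 remove [tkxe,befnp,ojgvp] add [oko,aqz] -> 9 lines: blcxr fqe lgp wfnc oko aqz dcbu ywo qfki
Final line 9: qfki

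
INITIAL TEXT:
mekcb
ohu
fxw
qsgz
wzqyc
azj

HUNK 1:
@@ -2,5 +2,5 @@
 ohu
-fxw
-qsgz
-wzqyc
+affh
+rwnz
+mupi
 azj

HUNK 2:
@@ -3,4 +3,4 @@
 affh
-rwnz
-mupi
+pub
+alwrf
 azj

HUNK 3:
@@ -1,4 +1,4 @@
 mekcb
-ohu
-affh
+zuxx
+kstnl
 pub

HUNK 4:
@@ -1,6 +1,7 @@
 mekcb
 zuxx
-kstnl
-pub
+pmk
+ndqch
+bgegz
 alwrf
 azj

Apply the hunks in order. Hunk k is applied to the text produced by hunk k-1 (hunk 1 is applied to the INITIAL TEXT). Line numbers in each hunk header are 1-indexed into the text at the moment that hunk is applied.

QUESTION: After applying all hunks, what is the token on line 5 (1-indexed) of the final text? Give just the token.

Hunk 1: at line 2 remove [fxw,qsgz,wzqyc] add [affh,rwnz,mupi] -> 6 lines: mekcb ohu affh rwnz mupi azj
Hunk 2: at line 3 remove [rwnz,mupi] add [pub,alwrf] -> 6 lines: mekcb ohu affh pub alwrf azj
Hunk 3: at line 1 remove [ohu,affh] add [zuxx,kstnl] -> 6 lines: mekcb zuxx kstnl pub alwrf azj
Hunk 4: at line 1 remove [kstnl,pub] add [pmk,ndqch,bgegz] -> 7 lines: mekcb zuxx pmk ndqch bgegz alwrf azj
Final line 5: bgegz

Answer: bgegz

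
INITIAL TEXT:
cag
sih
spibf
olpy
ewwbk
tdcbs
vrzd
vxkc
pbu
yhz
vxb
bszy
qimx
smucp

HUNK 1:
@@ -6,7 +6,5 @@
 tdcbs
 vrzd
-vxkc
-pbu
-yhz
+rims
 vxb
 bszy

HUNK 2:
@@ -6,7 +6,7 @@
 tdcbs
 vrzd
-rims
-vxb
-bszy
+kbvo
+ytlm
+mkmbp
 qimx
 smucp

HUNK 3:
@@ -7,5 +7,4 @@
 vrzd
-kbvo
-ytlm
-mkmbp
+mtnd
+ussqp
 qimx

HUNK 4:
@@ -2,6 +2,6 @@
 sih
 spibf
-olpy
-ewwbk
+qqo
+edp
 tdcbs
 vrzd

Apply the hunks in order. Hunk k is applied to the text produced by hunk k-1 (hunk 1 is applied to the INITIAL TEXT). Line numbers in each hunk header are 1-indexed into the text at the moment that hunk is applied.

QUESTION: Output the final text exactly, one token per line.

Answer: cag
sih
spibf
qqo
edp
tdcbs
vrzd
mtnd
ussqp
qimx
smucp

Derivation:
Hunk 1: at line 6 remove [vxkc,pbu,yhz] add [rims] -> 12 lines: cag sih spibf olpy ewwbk tdcbs vrzd rims vxb bszy qimx smucp
Hunk 2: at line 6 remove [rims,vxb,bszy] add [kbvo,ytlm,mkmbp] -> 12 lines: cag sih spibf olpy ewwbk tdcbs vrzd kbvo ytlm mkmbp qimx smucp
Hunk 3: at line 7 remove [kbvo,ytlm,mkmbp] add [mtnd,ussqp] -> 11 lines: cag sih spibf olpy ewwbk tdcbs vrzd mtnd ussqp qimx smucp
Hunk 4: at line 2 remove [olpy,ewwbk] add [qqo,edp] -> 11 lines: cag sih spibf qqo edp tdcbs vrzd mtnd ussqp qimx smucp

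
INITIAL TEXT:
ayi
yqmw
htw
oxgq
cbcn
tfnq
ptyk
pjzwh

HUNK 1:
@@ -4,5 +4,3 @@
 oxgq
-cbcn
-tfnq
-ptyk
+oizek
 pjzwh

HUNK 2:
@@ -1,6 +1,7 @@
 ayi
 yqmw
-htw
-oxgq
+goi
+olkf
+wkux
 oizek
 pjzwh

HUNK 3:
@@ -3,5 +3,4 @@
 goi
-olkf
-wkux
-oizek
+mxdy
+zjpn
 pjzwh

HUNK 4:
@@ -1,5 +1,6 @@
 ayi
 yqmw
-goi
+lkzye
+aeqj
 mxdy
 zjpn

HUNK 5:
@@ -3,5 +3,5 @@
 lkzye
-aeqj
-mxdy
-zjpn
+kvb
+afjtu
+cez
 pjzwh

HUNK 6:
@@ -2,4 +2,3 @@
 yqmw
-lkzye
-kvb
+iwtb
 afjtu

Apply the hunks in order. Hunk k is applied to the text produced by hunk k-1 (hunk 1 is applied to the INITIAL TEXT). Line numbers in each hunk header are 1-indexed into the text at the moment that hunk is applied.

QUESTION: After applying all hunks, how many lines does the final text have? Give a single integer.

Answer: 6

Derivation:
Hunk 1: at line 4 remove [cbcn,tfnq,ptyk] add [oizek] -> 6 lines: ayi yqmw htw oxgq oizek pjzwh
Hunk 2: at line 1 remove [htw,oxgq] add [goi,olkf,wkux] -> 7 lines: ayi yqmw goi olkf wkux oizek pjzwh
Hunk 3: at line 3 remove [olkf,wkux,oizek] add [mxdy,zjpn] -> 6 lines: ayi yqmw goi mxdy zjpn pjzwh
Hunk 4: at line 1 remove [goi] add [lkzye,aeqj] -> 7 lines: ayi yqmw lkzye aeqj mxdy zjpn pjzwh
Hunk 5: at line 3 remove [aeqj,mxdy,zjpn] add [kvb,afjtu,cez] -> 7 lines: ayi yqmw lkzye kvb afjtu cez pjzwh
Hunk 6: at line 2 remove [lkzye,kvb] add [iwtb] -> 6 lines: ayi yqmw iwtb afjtu cez pjzwh
Final line count: 6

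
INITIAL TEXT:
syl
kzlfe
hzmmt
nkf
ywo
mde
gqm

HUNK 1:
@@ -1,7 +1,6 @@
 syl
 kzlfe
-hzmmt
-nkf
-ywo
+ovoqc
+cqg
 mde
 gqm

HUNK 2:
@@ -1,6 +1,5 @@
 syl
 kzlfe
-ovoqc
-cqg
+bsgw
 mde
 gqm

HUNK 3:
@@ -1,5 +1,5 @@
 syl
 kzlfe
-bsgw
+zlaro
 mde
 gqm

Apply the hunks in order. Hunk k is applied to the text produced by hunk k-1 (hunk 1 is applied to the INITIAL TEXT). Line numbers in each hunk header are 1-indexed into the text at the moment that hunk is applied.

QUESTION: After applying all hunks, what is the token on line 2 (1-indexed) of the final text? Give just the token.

Hunk 1: at line 1 remove [hzmmt,nkf,ywo] add [ovoqc,cqg] -> 6 lines: syl kzlfe ovoqc cqg mde gqm
Hunk 2: at line 1 remove [ovoqc,cqg] add [bsgw] -> 5 lines: syl kzlfe bsgw mde gqm
Hunk 3: at line 1 remove [bsgw] add [zlaro] -> 5 lines: syl kzlfe zlaro mde gqm
Final line 2: kzlfe

Answer: kzlfe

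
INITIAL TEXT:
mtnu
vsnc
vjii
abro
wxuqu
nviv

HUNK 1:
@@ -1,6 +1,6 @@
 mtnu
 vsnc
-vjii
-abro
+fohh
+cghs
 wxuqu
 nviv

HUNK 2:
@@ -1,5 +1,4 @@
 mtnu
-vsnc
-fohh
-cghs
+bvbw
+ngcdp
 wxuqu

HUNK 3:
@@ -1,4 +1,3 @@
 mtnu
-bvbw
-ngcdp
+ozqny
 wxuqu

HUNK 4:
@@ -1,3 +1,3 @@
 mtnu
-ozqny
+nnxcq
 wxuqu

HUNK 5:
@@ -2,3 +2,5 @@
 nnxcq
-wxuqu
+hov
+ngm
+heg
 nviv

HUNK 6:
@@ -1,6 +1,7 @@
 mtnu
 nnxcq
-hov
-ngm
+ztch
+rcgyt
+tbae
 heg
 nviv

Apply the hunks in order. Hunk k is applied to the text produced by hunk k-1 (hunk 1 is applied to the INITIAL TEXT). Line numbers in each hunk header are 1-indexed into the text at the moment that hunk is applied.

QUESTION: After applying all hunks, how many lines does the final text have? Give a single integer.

Answer: 7

Derivation:
Hunk 1: at line 1 remove [vjii,abro] add [fohh,cghs] -> 6 lines: mtnu vsnc fohh cghs wxuqu nviv
Hunk 2: at line 1 remove [vsnc,fohh,cghs] add [bvbw,ngcdp] -> 5 lines: mtnu bvbw ngcdp wxuqu nviv
Hunk 3: at line 1 remove [bvbw,ngcdp] add [ozqny] -> 4 lines: mtnu ozqny wxuqu nviv
Hunk 4: at line 1 remove [ozqny] add [nnxcq] -> 4 lines: mtnu nnxcq wxuqu nviv
Hunk 5: at line 2 remove [wxuqu] add [hov,ngm,heg] -> 6 lines: mtnu nnxcq hov ngm heg nviv
Hunk 6: at line 1 remove [hov,ngm] add [ztch,rcgyt,tbae] -> 7 lines: mtnu nnxcq ztch rcgyt tbae heg nviv
Final line count: 7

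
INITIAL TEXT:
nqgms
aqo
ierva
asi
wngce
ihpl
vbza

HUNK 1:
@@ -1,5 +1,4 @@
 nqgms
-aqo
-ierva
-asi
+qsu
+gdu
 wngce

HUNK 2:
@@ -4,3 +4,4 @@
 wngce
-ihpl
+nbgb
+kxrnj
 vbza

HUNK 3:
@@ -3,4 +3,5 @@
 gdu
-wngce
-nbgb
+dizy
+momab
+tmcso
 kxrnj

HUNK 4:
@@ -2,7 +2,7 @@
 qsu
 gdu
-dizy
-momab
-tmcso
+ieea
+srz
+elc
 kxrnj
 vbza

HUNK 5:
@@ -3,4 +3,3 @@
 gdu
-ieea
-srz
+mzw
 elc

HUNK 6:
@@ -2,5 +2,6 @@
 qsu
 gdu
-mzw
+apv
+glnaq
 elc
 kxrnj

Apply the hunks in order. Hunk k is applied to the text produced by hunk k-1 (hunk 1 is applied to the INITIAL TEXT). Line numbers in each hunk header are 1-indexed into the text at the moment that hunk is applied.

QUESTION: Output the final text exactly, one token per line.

Answer: nqgms
qsu
gdu
apv
glnaq
elc
kxrnj
vbza

Derivation:
Hunk 1: at line 1 remove [aqo,ierva,asi] add [qsu,gdu] -> 6 lines: nqgms qsu gdu wngce ihpl vbza
Hunk 2: at line 4 remove [ihpl] add [nbgb,kxrnj] -> 7 lines: nqgms qsu gdu wngce nbgb kxrnj vbza
Hunk 3: at line 3 remove [wngce,nbgb] add [dizy,momab,tmcso] -> 8 lines: nqgms qsu gdu dizy momab tmcso kxrnj vbza
Hunk 4: at line 2 remove [dizy,momab,tmcso] add [ieea,srz,elc] -> 8 lines: nqgms qsu gdu ieea srz elc kxrnj vbza
Hunk 5: at line 3 remove [ieea,srz] add [mzw] -> 7 lines: nqgms qsu gdu mzw elc kxrnj vbza
Hunk 6: at line 2 remove [mzw] add [apv,glnaq] -> 8 lines: nqgms qsu gdu apv glnaq elc kxrnj vbza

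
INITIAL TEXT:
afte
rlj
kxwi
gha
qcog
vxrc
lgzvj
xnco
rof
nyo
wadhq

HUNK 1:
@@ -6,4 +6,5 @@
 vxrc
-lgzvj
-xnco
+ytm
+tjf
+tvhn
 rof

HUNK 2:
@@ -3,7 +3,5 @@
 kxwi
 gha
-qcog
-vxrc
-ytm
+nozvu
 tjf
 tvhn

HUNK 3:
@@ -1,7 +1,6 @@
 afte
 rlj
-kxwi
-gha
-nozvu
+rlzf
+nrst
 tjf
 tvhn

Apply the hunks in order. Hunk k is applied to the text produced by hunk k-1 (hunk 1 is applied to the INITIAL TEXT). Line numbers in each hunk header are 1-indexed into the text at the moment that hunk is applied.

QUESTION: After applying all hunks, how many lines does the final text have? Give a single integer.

Answer: 9

Derivation:
Hunk 1: at line 6 remove [lgzvj,xnco] add [ytm,tjf,tvhn] -> 12 lines: afte rlj kxwi gha qcog vxrc ytm tjf tvhn rof nyo wadhq
Hunk 2: at line 3 remove [qcog,vxrc,ytm] add [nozvu] -> 10 lines: afte rlj kxwi gha nozvu tjf tvhn rof nyo wadhq
Hunk 3: at line 1 remove [kxwi,gha,nozvu] add [rlzf,nrst] -> 9 lines: afte rlj rlzf nrst tjf tvhn rof nyo wadhq
Final line count: 9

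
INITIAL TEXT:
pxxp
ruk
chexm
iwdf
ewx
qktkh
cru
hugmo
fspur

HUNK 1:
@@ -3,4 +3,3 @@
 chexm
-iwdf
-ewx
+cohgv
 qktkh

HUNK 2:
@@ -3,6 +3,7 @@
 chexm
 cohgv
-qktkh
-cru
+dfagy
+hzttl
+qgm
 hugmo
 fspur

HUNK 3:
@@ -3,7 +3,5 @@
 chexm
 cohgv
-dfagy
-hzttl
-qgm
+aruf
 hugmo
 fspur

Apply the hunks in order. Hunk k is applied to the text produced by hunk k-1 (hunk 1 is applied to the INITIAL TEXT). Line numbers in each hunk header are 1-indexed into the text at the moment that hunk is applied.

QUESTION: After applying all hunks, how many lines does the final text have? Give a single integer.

Hunk 1: at line 3 remove [iwdf,ewx] add [cohgv] -> 8 lines: pxxp ruk chexm cohgv qktkh cru hugmo fspur
Hunk 2: at line 3 remove [qktkh,cru] add [dfagy,hzttl,qgm] -> 9 lines: pxxp ruk chexm cohgv dfagy hzttl qgm hugmo fspur
Hunk 3: at line 3 remove [dfagy,hzttl,qgm] add [aruf] -> 7 lines: pxxp ruk chexm cohgv aruf hugmo fspur
Final line count: 7

Answer: 7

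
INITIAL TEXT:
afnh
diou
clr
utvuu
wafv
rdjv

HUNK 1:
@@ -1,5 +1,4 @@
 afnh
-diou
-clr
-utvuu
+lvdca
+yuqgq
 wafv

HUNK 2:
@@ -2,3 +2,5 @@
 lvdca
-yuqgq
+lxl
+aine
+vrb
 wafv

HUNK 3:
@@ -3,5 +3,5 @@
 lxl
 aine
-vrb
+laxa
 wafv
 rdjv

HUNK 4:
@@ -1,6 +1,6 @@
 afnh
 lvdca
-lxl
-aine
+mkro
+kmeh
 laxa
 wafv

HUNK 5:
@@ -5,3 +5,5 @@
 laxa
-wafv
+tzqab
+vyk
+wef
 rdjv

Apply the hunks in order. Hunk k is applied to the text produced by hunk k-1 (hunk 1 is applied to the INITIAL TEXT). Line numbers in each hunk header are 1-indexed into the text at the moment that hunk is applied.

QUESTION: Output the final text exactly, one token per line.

Answer: afnh
lvdca
mkro
kmeh
laxa
tzqab
vyk
wef
rdjv

Derivation:
Hunk 1: at line 1 remove [diou,clr,utvuu] add [lvdca,yuqgq] -> 5 lines: afnh lvdca yuqgq wafv rdjv
Hunk 2: at line 2 remove [yuqgq] add [lxl,aine,vrb] -> 7 lines: afnh lvdca lxl aine vrb wafv rdjv
Hunk 3: at line 3 remove [vrb] add [laxa] -> 7 lines: afnh lvdca lxl aine laxa wafv rdjv
Hunk 4: at line 1 remove [lxl,aine] add [mkro,kmeh] -> 7 lines: afnh lvdca mkro kmeh laxa wafv rdjv
Hunk 5: at line 5 remove [wafv] add [tzqab,vyk,wef] -> 9 lines: afnh lvdca mkro kmeh laxa tzqab vyk wef rdjv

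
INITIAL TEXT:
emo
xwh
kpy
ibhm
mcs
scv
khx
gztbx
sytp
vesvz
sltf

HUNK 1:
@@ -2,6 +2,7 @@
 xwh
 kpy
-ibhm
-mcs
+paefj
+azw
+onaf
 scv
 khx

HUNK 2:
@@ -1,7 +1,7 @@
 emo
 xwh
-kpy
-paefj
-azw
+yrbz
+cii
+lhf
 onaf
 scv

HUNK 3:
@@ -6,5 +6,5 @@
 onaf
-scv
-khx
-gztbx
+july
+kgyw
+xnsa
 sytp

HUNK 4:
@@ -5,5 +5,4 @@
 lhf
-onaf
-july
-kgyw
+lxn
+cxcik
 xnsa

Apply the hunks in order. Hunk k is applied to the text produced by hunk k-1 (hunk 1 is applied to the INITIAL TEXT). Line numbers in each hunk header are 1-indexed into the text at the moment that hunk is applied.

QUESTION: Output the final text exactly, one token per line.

Hunk 1: at line 2 remove [ibhm,mcs] add [paefj,azw,onaf] -> 12 lines: emo xwh kpy paefj azw onaf scv khx gztbx sytp vesvz sltf
Hunk 2: at line 1 remove [kpy,paefj,azw] add [yrbz,cii,lhf] -> 12 lines: emo xwh yrbz cii lhf onaf scv khx gztbx sytp vesvz sltf
Hunk 3: at line 6 remove [scv,khx,gztbx] add [july,kgyw,xnsa] -> 12 lines: emo xwh yrbz cii lhf onaf july kgyw xnsa sytp vesvz sltf
Hunk 4: at line 5 remove [onaf,july,kgyw] add [lxn,cxcik] -> 11 lines: emo xwh yrbz cii lhf lxn cxcik xnsa sytp vesvz sltf

Answer: emo
xwh
yrbz
cii
lhf
lxn
cxcik
xnsa
sytp
vesvz
sltf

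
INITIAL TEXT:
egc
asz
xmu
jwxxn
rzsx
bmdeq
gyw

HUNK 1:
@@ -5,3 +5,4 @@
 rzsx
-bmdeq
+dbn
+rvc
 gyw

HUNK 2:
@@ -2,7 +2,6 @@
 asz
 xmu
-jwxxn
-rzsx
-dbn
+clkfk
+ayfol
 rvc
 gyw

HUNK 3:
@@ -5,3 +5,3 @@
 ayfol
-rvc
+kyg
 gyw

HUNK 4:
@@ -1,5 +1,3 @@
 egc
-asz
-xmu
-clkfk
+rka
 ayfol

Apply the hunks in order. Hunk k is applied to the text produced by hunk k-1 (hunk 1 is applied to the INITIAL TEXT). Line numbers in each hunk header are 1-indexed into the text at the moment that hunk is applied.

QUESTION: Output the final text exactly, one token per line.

Answer: egc
rka
ayfol
kyg
gyw

Derivation:
Hunk 1: at line 5 remove [bmdeq] add [dbn,rvc] -> 8 lines: egc asz xmu jwxxn rzsx dbn rvc gyw
Hunk 2: at line 2 remove [jwxxn,rzsx,dbn] add [clkfk,ayfol] -> 7 lines: egc asz xmu clkfk ayfol rvc gyw
Hunk 3: at line 5 remove [rvc] add [kyg] -> 7 lines: egc asz xmu clkfk ayfol kyg gyw
Hunk 4: at line 1 remove [asz,xmu,clkfk] add [rka] -> 5 lines: egc rka ayfol kyg gyw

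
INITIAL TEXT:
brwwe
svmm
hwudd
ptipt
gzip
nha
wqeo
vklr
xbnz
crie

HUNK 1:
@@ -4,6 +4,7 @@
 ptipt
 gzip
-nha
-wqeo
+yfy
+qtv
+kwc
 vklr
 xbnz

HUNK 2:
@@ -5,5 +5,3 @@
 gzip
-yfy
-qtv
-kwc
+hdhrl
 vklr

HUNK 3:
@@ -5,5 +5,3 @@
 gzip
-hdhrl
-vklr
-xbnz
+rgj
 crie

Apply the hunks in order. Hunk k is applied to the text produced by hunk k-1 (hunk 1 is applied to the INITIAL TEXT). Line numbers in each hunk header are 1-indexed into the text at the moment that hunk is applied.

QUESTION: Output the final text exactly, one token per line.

Answer: brwwe
svmm
hwudd
ptipt
gzip
rgj
crie

Derivation:
Hunk 1: at line 4 remove [nha,wqeo] add [yfy,qtv,kwc] -> 11 lines: brwwe svmm hwudd ptipt gzip yfy qtv kwc vklr xbnz crie
Hunk 2: at line 5 remove [yfy,qtv,kwc] add [hdhrl] -> 9 lines: brwwe svmm hwudd ptipt gzip hdhrl vklr xbnz crie
Hunk 3: at line 5 remove [hdhrl,vklr,xbnz] add [rgj] -> 7 lines: brwwe svmm hwudd ptipt gzip rgj crie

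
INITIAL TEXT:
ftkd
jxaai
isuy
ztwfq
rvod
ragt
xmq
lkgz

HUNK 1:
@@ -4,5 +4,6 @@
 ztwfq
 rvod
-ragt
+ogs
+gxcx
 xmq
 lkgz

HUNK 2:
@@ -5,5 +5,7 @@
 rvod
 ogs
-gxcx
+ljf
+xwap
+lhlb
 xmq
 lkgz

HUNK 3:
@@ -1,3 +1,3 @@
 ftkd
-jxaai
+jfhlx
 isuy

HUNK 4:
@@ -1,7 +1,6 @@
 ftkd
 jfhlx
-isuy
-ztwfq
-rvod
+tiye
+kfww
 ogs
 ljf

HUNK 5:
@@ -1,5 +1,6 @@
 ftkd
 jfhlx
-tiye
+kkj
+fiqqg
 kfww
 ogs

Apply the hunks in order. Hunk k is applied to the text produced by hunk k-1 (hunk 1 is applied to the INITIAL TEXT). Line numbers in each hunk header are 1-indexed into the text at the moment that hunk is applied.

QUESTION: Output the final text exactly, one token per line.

Hunk 1: at line 4 remove [ragt] add [ogs,gxcx] -> 9 lines: ftkd jxaai isuy ztwfq rvod ogs gxcx xmq lkgz
Hunk 2: at line 5 remove [gxcx] add [ljf,xwap,lhlb] -> 11 lines: ftkd jxaai isuy ztwfq rvod ogs ljf xwap lhlb xmq lkgz
Hunk 3: at line 1 remove [jxaai] add [jfhlx] -> 11 lines: ftkd jfhlx isuy ztwfq rvod ogs ljf xwap lhlb xmq lkgz
Hunk 4: at line 1 remove [isuy,ztwfq,rvod] add [tiye,kfww] -> 10 lines: ftkd jfhlx tiye kfww ogs ljf xwap lhlb xmq lkgz
Hunk 5: at line 1 remove [tiye] add [kkj,fiqqg] -> 11 lines: ftkd jfhlx kkj fiqqg kfww ogs ljf xwap lhlb xmq lkgz

Answer: ftkd
jfhlx
kkj
fiqqg
kfww
ogs
ljf
xwap
lhlb
xmq
lkgz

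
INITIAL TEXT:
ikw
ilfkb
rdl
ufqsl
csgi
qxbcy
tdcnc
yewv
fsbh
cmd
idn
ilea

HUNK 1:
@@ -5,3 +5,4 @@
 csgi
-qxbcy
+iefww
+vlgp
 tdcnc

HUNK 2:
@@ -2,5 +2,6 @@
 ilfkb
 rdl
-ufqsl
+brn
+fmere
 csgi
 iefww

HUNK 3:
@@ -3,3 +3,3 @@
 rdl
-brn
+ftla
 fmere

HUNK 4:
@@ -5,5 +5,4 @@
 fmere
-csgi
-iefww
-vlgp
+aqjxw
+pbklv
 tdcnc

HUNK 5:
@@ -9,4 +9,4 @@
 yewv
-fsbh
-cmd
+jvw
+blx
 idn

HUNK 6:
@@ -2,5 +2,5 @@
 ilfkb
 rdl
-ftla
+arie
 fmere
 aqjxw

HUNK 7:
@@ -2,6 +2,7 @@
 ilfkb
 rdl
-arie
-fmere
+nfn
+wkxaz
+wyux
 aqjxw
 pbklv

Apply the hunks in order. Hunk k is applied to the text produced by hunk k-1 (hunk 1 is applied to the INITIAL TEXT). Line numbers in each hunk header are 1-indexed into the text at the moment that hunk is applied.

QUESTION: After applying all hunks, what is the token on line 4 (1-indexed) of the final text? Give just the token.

Answer: nfn

Derivation:
Hunk 1: at line 5 remove [qxbcy] add [iefww,vlgp] -> 13 lines: ikw ilfkb rdl ufqsl csgi iefww vlgp tdcnc yewv fsbh cmd idn ilea
Hunk 2: at line 2 remove [ufqsl] add [brn,fmere] -> 14 lines: ikw ilfkb rdl brn fmere csgi iefww vlgp tdcnc yewv fsbh cmd idn ilea
Hunk 3: at line 3 remove [brn] add [ftla] -> 14 lines: ikw ilfkb rdl ftla fmere csgi iefww vlgp tdcnc yewv fsbh cmd idn ilea
Hunk 4: at line 5 remove [csgi,iefww,vlgp] add [aqjxw,pbklv] -> 13 lines: ikw ilfkb rdl ftla fmere aqjxw pbklv tdcnc yewv fsbh cmd idn ilea
Hunk 5: at line 9 remove [fsbh,cmd] add [jvw,blx] -> 13 lines: ikw ilfkb rdl ftla fmere aqjxw pbklv tdcnc yewv jvw blx idn ilea
Hunk 6: at line 2 remove [ftla] add [arie] -> 13 lines: ikw ilfkb rdl arie fmere aqjxw pbklv tdcnc yewv jvw blx idn ilea
Hunk 7: at line 2 remove [arie,fmere] add [nfn,wkxaz,wyux] -> 14 lines: ikw ilfkb rdl nfn wkxaz wyux aqjxw pbklv tdcnc yewv jvw blx idn ilea
Final line 4: nfn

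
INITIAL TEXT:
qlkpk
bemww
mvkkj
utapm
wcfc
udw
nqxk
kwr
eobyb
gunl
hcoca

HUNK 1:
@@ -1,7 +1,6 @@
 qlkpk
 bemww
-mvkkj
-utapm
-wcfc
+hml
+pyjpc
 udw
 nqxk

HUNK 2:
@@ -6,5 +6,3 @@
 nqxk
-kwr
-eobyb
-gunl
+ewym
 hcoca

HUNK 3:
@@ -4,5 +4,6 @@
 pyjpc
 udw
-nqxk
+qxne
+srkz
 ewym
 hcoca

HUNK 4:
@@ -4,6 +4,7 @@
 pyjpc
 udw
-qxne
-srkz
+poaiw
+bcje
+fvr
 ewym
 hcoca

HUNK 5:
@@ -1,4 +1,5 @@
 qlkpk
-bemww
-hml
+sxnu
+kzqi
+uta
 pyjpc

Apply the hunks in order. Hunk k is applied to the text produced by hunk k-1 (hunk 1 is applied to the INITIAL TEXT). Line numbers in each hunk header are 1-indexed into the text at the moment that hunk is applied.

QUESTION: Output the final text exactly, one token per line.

Answer: qlkpk
sxnu
kzqi
uta
pyjpc
udw
poaiw
bcje
fvr
ewym
hcoca

Derivation:
Hunk 1: at line 1 remove [mvkkj,utapm,wcfc] add [hml,pyjpc] -> 10 lines: qlkpk bemww hml pyjpc udw nqxk kwr eobyb gunl hcoca
Hunk 2: at line 6 remove [kwr,eobyb,gunl] add [ewym] -> 8 lines: qlkpk bemww hml pyjpc udw nqxk ewym hcoca
Hunk 3: at line 4 remove [nqxk] add [qxne,srkz] -> 9 lines: qlkpk bemww hml pyjpc udw qxne srkz ewym hcoca
Hunk 4: at line 4 remove [qxne,srkz] add [poaiw,bcje,fvr] -> 10 lines: qlkpk bemww hml pyjpc udw poaiw bcje fvr ewym hcoca
Hunk 5: at line 1 remove [bemww,hml] add [sxnu,kzqi,uta] -> 11 lines: qlkpk sxnu kzqi uta pyjpc udw poaiw bcje fvr ewym hcoca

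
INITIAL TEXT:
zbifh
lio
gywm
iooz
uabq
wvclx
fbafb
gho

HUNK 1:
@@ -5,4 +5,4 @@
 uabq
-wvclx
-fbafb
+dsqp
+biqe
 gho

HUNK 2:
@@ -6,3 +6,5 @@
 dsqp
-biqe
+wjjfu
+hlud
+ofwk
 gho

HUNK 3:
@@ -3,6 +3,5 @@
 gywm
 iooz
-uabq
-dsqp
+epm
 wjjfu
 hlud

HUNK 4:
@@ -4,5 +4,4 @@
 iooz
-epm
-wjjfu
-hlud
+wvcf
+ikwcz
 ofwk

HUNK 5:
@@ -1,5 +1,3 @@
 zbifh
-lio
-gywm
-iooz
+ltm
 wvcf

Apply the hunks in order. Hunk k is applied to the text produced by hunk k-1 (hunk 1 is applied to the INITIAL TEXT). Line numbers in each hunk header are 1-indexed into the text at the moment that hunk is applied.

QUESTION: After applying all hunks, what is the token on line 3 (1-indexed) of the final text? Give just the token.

Answer: wvcf

Derivation:
Hunk 1: at line 5 remove [wvclx,fbafb] add [dsqp,biqe] -> 8 lines: zbifh lio gywm iooz uabq dsqp biqe gho
Hunk 2: at line 6 remove [biqe] add [wjjfu,hlud,ofwk] -> 10 lines: zbifh lio gywm iooz uabq dsqp wjjfu hlud ofwk gho
Hunk 3: at line 3 remove [uabq,dsqp] add [epm] -> 9 lines: zbifh lio gywm iooz epm wjjfu hlud ofwk gho
Hunk 4: at line 4 remove [epm,wjjfu,hlud] add [wvcf,ikwcz] -> 8 lines: zbifh lio gywm iooz wvcf ikwcz ofwk gho
Hunk 5: at line 1 remove [lio,gywm,iooz] add [ltm] -> 6 lines: zbifh ltm wvcf ikwcz ofwk gho
Final line 3: wvcf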